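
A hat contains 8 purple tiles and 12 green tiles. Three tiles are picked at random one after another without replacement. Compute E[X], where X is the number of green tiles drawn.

By linearity of expectation, E[X] = Σ P(draw i is green); by symmetry each draw (even without replacement) has P(green) = 12/20.
E[X] = 3 · 12/20 = 9/5 ≈ 1.8000.

9/5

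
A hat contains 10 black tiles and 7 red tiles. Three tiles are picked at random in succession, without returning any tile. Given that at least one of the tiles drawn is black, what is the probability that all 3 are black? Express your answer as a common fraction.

8/43

P(all 3 black) = C(10,3)/C(17,3) = 3/17; P(at least one black) = 1 − C(7,3)/C(17,3) = 129/136.
Since 'all 3 black' ⊆ 'at least one black', P(all 3 | at least one) = 3/17 / 129/136 = 8/43 ≈ 0.1860.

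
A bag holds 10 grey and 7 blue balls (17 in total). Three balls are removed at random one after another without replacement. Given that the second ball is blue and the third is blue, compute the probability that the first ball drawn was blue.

1/3

P(first=blue and the second ball is blue and the third is blue) = (7/17)·(6/16)·(5/15) = 7/136.
P(E) = Σ over first color = 7/68 + 7/136 = 21/136.
By Bayes, P(first=blue | E) = 7/136 / 21/136 = 1/3 ≈ 0.3333.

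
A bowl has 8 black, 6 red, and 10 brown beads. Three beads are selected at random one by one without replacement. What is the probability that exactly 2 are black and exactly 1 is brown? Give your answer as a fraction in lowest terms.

Unordered draws without replacement: count favorable combinations over C(24,3).
Favorable = C(8,2) · C(6,0) · C(10,1) = 280; total = C(24,3) = 2024.
P = 280/2024 = 35/253 ≈ 0.1383.

35/253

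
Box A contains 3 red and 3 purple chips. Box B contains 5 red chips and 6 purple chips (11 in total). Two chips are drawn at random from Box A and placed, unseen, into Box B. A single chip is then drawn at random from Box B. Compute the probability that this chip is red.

Condition on how many of the transferred chips are red (from Box A: 3 red of 6; then Box B has 13 total).
  0 red: C(3,0)C(3,2)/C(6,2) = 1/5; then P = 5/13
  1 red: C(3,1)C(3,1)/C(6,2) = 3/5; then P = 6/13
  2 red: C(3,2)C(3,0)/C(6,2) = 1/5; then P = 7/13
P(red from Box B) = 6/13 ≈ 0.4615.

6/13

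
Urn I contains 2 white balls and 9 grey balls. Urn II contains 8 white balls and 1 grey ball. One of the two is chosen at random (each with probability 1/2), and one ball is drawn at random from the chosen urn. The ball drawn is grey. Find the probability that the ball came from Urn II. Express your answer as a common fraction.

11/92

P(grey | Urn I) = 9/11; P(grey | Urn II) = 1/9.
P(grey) = 1/2·9/11 + 1/2·1/9 = 46/99.
By Bayes' rule, P(Urn II | grey) = 1/18 / 46/99 = 11/92 ≈ 0.1196.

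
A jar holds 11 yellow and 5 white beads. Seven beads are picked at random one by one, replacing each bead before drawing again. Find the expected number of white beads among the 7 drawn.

35/16

By linearity of expectation, E[X] = Σ P(draw i is white); each independent draw has P(white) = 5/16.
E[X] = 7 · 5/16 = 35/16 ≈ 2.1875.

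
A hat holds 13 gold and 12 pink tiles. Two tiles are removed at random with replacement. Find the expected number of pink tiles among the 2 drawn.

24/25

By linearity of expectation, E[X] = Σ P(draw i is pink); each independent draw has P(pink) = 12/25.
E[X] = 2 · 12/25 = 24/25 ≈ 0.9600.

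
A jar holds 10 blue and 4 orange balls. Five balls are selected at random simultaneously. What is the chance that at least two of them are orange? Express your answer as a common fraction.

5/11

Sum the hypergeometric tail for j = 2,…,4 orange balls.
Favorable = C(4,2)·C(10,3) + C(4,3)·C(10,2) + C(4,4)·C(10,1) = 910; total = C(14,5) = 2002.
P = 910/2002 = 5/11 ≈ 0.4545.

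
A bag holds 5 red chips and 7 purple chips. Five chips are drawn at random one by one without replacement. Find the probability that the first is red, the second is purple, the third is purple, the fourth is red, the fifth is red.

Multiply the conditional probability of each draw in order, without replacement, so each draw removes one from its color and from the total.
P = (5/12) · (7/11) · (6/10) · (4/9) · (3/8) = 7/264 ≈ 0.0265.

7/264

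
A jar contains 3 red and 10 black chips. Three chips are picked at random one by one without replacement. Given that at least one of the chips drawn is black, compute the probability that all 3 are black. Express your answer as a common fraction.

8/19

P(all 3 black) = C(10,3)/C(13,3) = 60/143; P(at least one black) = 1 − C(3,3)/C(13,3) = 285/286.
Since 'all 3 black' ⊆ 'at least one black', P(all 3 | at least one) = 60/143 / 285/286 = 8/19 ≈ 0.4211.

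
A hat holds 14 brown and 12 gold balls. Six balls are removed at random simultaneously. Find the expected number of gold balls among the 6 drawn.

36/13

By linearity of expectation, E[X] = Σ P(draw i is gold); by symmetry each draw (even without replacement) has P(gold) = 12/26.
E[X] = 6 · 12/26 = 36/13 ≈ 2.7692.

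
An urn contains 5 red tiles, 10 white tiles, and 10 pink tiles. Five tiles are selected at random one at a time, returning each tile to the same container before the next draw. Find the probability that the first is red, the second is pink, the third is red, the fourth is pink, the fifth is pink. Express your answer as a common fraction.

Multiply the conditional probability of each draw in order, with replacement (the composition resets each draw).
P = (5/25) · (10/25) · (5/25) · (10/25) · (10/25) = 8/3125 ≈ 0.0026.

8/3125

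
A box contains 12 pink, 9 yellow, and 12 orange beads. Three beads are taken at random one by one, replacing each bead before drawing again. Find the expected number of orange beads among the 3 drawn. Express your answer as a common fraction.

12/11

By linearity of expectation, E[X] = Σ P(draw i is orange); each independent draw has P(orange) = 12/33.
E[X] = 3 · 12/33 = 12/11 ≈ 1.0909.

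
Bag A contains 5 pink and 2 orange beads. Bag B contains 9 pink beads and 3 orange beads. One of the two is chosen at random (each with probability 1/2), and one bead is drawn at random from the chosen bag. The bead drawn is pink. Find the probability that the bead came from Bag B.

P(pink | Bag A) = 5/7; P(pink | Bag B) = 3/4.
P(pink) = 1/2·5/7 + 1/2·3/4 = 41/56.
By Bayes' rule, P(Bag B | pink) = 3/8 / 41/56 = 21/41 ≈ 0.5122.

21/41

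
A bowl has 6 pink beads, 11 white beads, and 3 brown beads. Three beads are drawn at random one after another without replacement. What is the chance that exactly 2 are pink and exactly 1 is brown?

3/76

Unordered draws without replacement: count favorable combinations over C(20,3).
Favorable = C(6,2) · C(11,0) · C(3,1) = 45; total = C(20,3) = 1140.
P = 45/1140 = 3/76 ≈ 0.0395.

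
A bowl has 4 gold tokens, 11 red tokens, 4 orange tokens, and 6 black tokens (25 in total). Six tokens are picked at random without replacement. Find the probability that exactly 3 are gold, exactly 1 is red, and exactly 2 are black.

3/805

Unordered draws without replacement: count favorable combinations over C(25,6).
Favorable = C(4,3) · C(11,1) · C(4,0) · C(6,2) = 660; total = C(25,6) = 177100.
P = 660/177100 = 3/805 ≈ 0.0037.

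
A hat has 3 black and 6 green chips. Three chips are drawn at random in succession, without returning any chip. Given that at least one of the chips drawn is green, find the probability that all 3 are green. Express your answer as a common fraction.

20/83

P(all 3 green) = C(6,3)/C(9,3) = 5/21; P(at least one green) = 1 − C(3,3)/C(9,3) = 83/84.
Since 'all 3 green' ⊆ 'at least one green', P(all 3 | at least one) = 5/21 / 83/84 = 20/83 ≈ 0.2410.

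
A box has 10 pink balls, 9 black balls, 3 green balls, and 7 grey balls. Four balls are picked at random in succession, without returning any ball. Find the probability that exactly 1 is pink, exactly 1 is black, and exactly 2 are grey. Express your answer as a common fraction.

30/377

Unordered draws without replacement: count favorable combinations over C(29,4).
Favorable = C(10,1) · C(9,1) · C(3,0) · C(7,2) = 1890; total = C(29,4) = 23751.
P = 1890/23751 = 30/377 ≈ 0.0796.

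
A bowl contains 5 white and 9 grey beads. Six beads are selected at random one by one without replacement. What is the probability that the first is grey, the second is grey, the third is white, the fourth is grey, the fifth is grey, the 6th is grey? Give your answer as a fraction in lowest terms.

Multiply the conditional probability of each draw in order, without replacement, so each draw removes one from its color and from the total.
P = (9/14) · (8/13) · (5/12) · (7/11) · (6/10) · (5/9) = 5/143 ≈ 0.0350.

5/143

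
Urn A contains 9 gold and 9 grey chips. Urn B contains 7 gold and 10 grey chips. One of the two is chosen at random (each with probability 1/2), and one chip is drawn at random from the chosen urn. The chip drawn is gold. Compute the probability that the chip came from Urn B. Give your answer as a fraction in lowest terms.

14/31

P(gold | Urn A) = 1/2; P(gold | Urn B) = 7/17.
P(gold) = 1/2·1/2 + 1/2·7/17 = 31/68.
By Bayes' rule, P(Urn B | gold) = 7/34 / 31/68 = 14/31 ≈ 0.4516.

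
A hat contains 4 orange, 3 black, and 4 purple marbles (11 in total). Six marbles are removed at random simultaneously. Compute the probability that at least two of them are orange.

53/66

Sum the hypergeometric tail for j = 2,…,4 orange marbles.
Favorable = C(4,2)·C(7,4) + C(4,3)·C(7,3) + C(4,4)·C(7,2) = 371; total = C(11,6) = 462.
P = 371/462 = 53/66 ≈ 0.8030.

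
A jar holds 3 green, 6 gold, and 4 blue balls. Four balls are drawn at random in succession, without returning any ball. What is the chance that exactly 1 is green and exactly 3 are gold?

Unordered draws without replacement: count favorable combinations over C(13,4).
Favorable = C(3,1) · C(6,3) · C(4,0) = 60; total = C(13,4) = 715.
P = 60/715 = 12/143 ≈ 0.0839.

12/143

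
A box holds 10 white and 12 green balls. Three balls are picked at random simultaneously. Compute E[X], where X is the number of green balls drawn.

By linearity of expectation, E[X] = Σ P(draw i is green); by symmetry each draw (even without replacement) has P(green) = 12/22.
E[X] = 3 · 12/22 = 18/11 ≈ 1.6364.

18/11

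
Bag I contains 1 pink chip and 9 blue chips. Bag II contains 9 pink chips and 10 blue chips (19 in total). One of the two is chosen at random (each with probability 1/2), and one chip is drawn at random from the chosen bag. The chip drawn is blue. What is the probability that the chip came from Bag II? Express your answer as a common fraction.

P(blue | Bag I) = 9/10; P(blue | Bag II) = 10/19.
P(blue) = 1/2·9/10 + 1/2·10/19 = 271/380.
By Bayes' rule, P(Bag II | blue) = 5/19 / 271/380 = 100/271 ≈ 0.3690.

100/271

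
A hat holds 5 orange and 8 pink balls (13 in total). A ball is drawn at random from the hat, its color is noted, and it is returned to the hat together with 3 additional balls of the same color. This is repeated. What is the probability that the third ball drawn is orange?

5/13

Sum over the four possibilities for the first two draws (orange/not-orange each), tracking how the orange count and total change by +3 per draw.
P(third is orange) = 5/13 ≈ 0.3846. (In a Pólya urn every draw has the same marginal probability 5/13.)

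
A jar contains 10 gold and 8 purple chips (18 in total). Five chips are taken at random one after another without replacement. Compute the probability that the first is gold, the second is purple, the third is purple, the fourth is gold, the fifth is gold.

2/51

Multiply the conditional probability of each draw in order, without replacement, so each draw removes one from its color and from the total.
P = (10/18) · (8/17) · (7/16) · (9/15) · (8/14) = 2/51 ≈ 0.0392.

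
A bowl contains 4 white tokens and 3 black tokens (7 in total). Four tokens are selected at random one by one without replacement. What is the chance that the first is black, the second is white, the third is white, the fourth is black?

3/35

Multiply the conditional probability of each draw in order, without replacement, so each draw removes one from its color and from the total.
P = (3/7) · (4/6) · (3/5) · (2/4) = 3/35 ≈ 0.0857.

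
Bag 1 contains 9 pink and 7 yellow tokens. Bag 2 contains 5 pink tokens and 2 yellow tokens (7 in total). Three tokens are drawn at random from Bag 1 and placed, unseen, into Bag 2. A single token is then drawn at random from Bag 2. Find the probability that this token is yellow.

Condition on how many of the transferred tokens are yellow (from Bag 1: 7 yellow of 16; then Bag 2 has 10 total).
  0 yellow: C(7,0)C(9,3)/C(16,3) = 3/20; then P = 2/10
  1 yellow: C(7,1)C(9,2)/C(16,3) = 9/20; then P = 3/10
  2 yellow: C(7,2)C(9,1)/C(16,3) = 27/80; then P = 4/10
  3 yellow: C(7,3)C(9,0)/C(16,3) = 1/16; then P = 5/10
P(yellow from Bag 2) = 53/160 ≈ 0.3312.

53/160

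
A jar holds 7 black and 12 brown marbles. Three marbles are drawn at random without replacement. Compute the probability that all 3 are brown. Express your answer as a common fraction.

220/969

Unordered draws without replacement: count favorable combinations over C(19,3).
Favorable = C(7,0) · C(12,3) = 220; total = C(19,3) = 969.
P = 220/969 = 220/969 ≈ 0.2270.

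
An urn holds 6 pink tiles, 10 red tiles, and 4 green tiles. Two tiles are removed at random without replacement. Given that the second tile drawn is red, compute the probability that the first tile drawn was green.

4/19

P(first=green and the second tile drawn is red) = (4/20)·(10/19) = 2/19.
P(the second tile drawn is red) = Σ over first color = 3/19 + 9/38 + 2/19 = 1/2.
By Bayes, P(first=green | the second tile drawn is red) = 2/19 / 1/2 = 4/19 ≈ 0.2105.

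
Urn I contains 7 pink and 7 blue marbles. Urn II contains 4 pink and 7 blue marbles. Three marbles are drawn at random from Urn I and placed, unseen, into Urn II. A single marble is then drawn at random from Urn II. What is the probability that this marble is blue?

17/28

Condition on how many of the transferred marbles are blue (from Urn I: 7 blue of 14; then Urn II has 14 total).
  0 blue: C(7,0)C(7,3)/C(14,3) = 5/52; then P = 7/14
  1 blue: C(7,1)C(7,2)/C(14,3) = 21/52; then P = 8/14
  2 blue: C(7,2)C(7,1)/C(14,3) = 21/52; then P = 9/14
  3 blue: C(7,3)C(7,0)/C(14,3) = 5/52; then P = 10/14
P(blue from Urn II) = 17/28 ≈ 0.6071.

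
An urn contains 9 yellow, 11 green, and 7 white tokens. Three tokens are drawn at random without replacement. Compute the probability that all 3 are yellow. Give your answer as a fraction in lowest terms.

Unordered draws without replacement: count favorable combinations over C(27,3).
Favorable = C(9,3) · C(11,0) · C(7,0) = 84; total = C(27,3) = 2925.
P = 84/2925 = 28/975 ≈ 0.0287.

28/975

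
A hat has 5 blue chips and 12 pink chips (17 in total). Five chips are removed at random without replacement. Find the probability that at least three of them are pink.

Sum the hypergeometric tail for j = 3,…,5 pink chips.
Favorable = C(12,3)·C(5,2) + C(12,4)·C(5,1) + C(12,5)·C(5,0) = 5467; total = C(17,5) = 6188.
P = 5467/6188 = 781/884 ≈ 0.8835.

781/884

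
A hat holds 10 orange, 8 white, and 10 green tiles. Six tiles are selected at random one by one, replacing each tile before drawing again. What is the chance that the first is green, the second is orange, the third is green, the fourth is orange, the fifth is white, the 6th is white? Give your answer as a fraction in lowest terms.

625/470596

Multiply the conditional probability of each draw in order, with replacement (the composition resets each draw).
P = (10/28) · (10/28) · (10/28) · (10/28) · (8/28) · (8/28) = 625/470596 ≈ 0.0013.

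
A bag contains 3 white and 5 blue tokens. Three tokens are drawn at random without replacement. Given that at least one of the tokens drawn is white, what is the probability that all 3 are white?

1/46

P(all 3 white) = C(3,3)/C(8,3) = 1/56; P(at least one white) = 1 − C(5,3)/C(8,3) = 23/28.
Since 'all 3 white' ⊆ 'at least one white', P(all 3 | at least one) = 1/56 / 23/28 = 1/46 ≈ 0.0217.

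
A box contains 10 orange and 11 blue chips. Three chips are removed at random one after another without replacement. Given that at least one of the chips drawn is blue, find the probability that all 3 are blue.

P(all 3 blue) = C(11,3)/C(21,3) = 33/266; P(at least one blue) = 1 − C(10,3)/C(21,3) = 121/133.
Since 'all 3 blue' ⊆ 'at least one blue', P(all 3 | at least one) = 33/266 / 121/133 = 3/22 ≈ 0.1364.

3/22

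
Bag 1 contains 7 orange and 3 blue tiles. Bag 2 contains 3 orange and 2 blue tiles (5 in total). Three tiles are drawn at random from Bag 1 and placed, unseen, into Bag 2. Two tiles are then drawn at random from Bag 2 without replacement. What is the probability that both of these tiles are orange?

Condition on how many of the transferred tiles are orange (from Bag 1: 7 orange of 10; then Bag 2 has 8 total).
  0 orange: C(7,0)C(3,3)/C(10,3) = 1/120; then P = C(3,2)/C(8,2) = 3/28
  1 orange: C(7,1)C(3,2)/C(10,3) = 7/40; then P = C(4,2)/C(8,2) = 3/14
  2 orange: C(7,2)C(3,1)/C(10,3) = 21/40; then P = C(5,2)/C(8,2) = 5/14
  3 orange: C(7,3)C(3,0)/C(10,3) = 7/24; then P = C(6,2)/C(8,2) = 15/28
P(both orange) = 107/280 ≈ 0.3821.

107/280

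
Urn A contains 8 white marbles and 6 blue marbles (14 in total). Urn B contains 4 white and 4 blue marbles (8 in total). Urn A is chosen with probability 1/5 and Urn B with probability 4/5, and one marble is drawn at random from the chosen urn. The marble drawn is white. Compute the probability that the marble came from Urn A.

P(white | Urn A) = 4/7; P(white | Urn B) = 1/2.
P(white) = 1/5·4/7 + 4/5·1/2 = 18/35.
By Bayes' rule, P(Urn A | white) = 4/35 / 18/35 = 2/9 ≈ 0.2222.

2/9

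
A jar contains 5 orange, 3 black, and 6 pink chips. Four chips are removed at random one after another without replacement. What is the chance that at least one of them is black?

Use the complement: P(at least one black) = 1 − P(no black).
P(none) = C(11,4)/C(14,4) = 330/1001.
So P = 1 − 330/1001 = 61/91 ≈ 0.6703.

61/91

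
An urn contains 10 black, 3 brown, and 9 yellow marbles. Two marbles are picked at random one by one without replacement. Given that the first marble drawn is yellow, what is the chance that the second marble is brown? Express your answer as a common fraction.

After removing 1 yellow, the urn has 3 brown out of 21 remaining.
P(second is brown | given) = 3/21 = 1/7 ≈ 0.1429.

1/7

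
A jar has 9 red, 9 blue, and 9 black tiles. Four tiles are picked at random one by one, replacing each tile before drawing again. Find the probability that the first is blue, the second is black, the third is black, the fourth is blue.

Multiply the conditional probability of each draw in order, with replacement (the composition resets each draw).
P = (9/27) · (9/27) · (9/27) · (9/27) = 1/81 ≈ 0.0123.

1/81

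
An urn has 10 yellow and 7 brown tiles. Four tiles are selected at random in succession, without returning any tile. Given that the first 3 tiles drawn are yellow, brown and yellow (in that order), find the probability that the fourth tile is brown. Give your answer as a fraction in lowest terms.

After removing 2 yellow, 1 brown, the urn has 6 brown out of 14 remaining.
P(fourth is brown | given) = 6/14 = 3/7 ≈ 0.4286.

3/7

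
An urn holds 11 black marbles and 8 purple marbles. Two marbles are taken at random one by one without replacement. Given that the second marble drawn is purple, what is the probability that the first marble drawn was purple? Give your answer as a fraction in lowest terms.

7/18

P(first=purple and the second marble drawn is purple) = (8/19)·(7/18) = 28/171.
P(the second marble drawn is purple) = Σ over first color = 44/171 + 28/171 = 8/19.
By Bayes, P(first=purple | the second marble drawn is purple) = 28/171 / 8/19 = 7/18 ≈ 0.3889.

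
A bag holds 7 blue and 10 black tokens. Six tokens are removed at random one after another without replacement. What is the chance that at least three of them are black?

Sum the hypergeometric tail for j = 3,…,6 black tokens.
Favorable = C(10,3)·C(7,3) + C(10,4)·C(7,2) + C(10,5)·C(7,1) + C(10,6)·C(7,0) = 10584; total = C(17,6) = 12376.
P = 10584/12376 = 189/221 ≈ 0.8552.

189/221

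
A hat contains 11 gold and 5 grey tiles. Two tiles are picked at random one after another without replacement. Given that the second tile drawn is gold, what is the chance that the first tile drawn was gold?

2/3

P(first=gold and the second tile drawn is gold) = (11/16)·(10/15) = 11/24.
P(the second tile drawn is gold) = Σ over first color = 11/24 + 11/48 = 11/16.
By Bayes, P(first=gold | the second tile drawn is gold) = 11/24 / 11/16 = 2/3 ≈ 0.6667.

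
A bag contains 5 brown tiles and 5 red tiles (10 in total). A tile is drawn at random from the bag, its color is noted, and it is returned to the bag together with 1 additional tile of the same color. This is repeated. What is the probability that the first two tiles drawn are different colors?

Either red then brown, or brown then red; after the first draw the total is 11.
P = (5/10)·(5/11) + (5/10)·(5/11) = 5/11 ≈ 0.4545.

5/11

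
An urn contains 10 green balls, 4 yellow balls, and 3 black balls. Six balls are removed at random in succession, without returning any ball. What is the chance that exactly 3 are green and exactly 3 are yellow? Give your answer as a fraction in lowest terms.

Unordered draws without replacement: count favorable combinations over C(17,6).
Favorable = C(10,3) · C(4,3) · C(3,0) = 480; total = C(17,6) = 12376.
P = 480/12376 = 60/1547 ≈ 0.0388.

60/1547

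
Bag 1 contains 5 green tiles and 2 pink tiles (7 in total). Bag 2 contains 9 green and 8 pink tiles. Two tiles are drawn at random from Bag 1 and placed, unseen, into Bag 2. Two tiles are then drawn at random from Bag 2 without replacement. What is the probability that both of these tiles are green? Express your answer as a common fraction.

Condition on how many of the transferred tiles are green (from Bag 1: 5 green of 7; then Bag 2 has 19 total).
  0 green: C(5,0)C(2,2)/C(7,2) = 1/21; then P = C(9,2)/C(19,2) = 4/19
  1 green: C(5,1)C(2,1)/C(7,2) = 10/21; then P = C(10,2)/C(19,2) = 5/19
  2 green: C(5,2)C(2,0)/C(7,2) = 10/21; then P = C(11,2)/C(19,2) = 55/171
P(both green) = 148/513 ≈ 0.2885.

148/513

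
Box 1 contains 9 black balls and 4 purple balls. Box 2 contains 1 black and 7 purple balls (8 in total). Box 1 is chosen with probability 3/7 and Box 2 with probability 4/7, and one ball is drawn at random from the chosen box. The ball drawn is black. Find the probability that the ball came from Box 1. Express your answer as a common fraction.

P(black | Box 1) = 9/13; P(black | Box 2) = 1/8.
P(black) = 3/7·9/13 + 4/7·1/8 = 67/182.
By Bayes' rule, P(Box 1 | black) = 27/91 / 67/182 = 54/67 ≈ 0.8060.

54/67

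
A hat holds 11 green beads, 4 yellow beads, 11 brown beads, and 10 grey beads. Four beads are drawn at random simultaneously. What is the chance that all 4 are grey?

2/561

Unordered draws without replacement: count favorable combinations over C(36,4).
Favorable = C(11,0) · C(4,0) · C(11,0) · C(10,4) = 210; total = C(36,4) = 58905.
P = 210/58905 = 2/561 ≈ 0.0036.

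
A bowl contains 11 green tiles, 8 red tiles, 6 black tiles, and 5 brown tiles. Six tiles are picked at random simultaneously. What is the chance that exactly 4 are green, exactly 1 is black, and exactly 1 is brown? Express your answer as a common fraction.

44/2639

Unordered draws without replacement: count favorable combinations over C(30,6).
Favorable = C(11,4) · C(8,0) · C(6,1) · C(5,1) = 9900; total = C(30,6) = 593775.
P = 9900/593775 = 44/2639 ≈ 0.0167.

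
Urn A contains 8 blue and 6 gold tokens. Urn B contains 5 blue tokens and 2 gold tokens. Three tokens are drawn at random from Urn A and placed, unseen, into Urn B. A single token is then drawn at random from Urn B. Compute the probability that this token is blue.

Condition on how many of the transferred tokens are blue (from Urn A: 8 blue of 14; then Urn B has 10 total).
  0 blue: C(8,0)C(6,3)/C(14,3) = 5/91; then P = 5/10
  1 blue: C(8,1)C(6,2)/C(14,3) = 30/91; then P = 6/10
  2 blue: C(8,2)C(6,1)/C(14,3) = 6/13; then P = 7/10
  3 blue: C(8,3)C(6,0)/C(14,3) = 2/13; then P = 8/10
P(blue from Urn B) = 47/70 ≈ 0.6714.

47/70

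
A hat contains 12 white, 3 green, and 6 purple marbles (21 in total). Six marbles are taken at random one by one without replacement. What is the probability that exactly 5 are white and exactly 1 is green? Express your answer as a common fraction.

99/2261

Unordered draws without replacement: count favorable combinations over C(21,6).
Favorable = C(12,5) · C(3,1) · C(6,0) = 2376; total = C(21,6) = 54264.
P = 2376/54264 = 99/2261 ≈ 0.0438.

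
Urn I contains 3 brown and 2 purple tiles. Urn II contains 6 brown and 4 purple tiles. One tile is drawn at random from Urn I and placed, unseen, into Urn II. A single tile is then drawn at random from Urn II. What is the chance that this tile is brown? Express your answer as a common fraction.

3/5

Condition on how many of the transferred tiles are brown (from Urn I: 3 brown of 5; then Urn II has 11 total).
  0 brown: C(3,0)C(2,1)/C(5,1) = 2/5; then P = 6/11
  1 brown: C(3,1)C(2,0)/C(5,1) = 3/5; then P = 7/11
P(brown from Urn II) = 3/5 ≈ 0.6000.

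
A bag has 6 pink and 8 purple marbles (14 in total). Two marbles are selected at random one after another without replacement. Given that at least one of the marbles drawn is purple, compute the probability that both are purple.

7/19

P(both purple) = C(8,2)/C(14,2) = 4/13; P(at least one purple) = 1 − C(6,2)/C(14,2) = 76/91.
Since 'both purple' ⊆ 'at least one purple', P(both | at least one) = 4/13 / 76/91 = 7/19 ≈ 0.3684.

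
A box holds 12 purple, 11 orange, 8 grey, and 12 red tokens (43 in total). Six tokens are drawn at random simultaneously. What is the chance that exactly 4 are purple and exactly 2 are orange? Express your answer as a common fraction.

27225/6096454

Unordered draws without replacement: count favorable combinations over C(43,6).
Favorable = C(12,4) · C(11,2) · C(8,0) · C(12,0) = 27225; total = C(43,6) = 6096454.
P = 27225/6096454 = 27225/6096454 ≈ 0.0045.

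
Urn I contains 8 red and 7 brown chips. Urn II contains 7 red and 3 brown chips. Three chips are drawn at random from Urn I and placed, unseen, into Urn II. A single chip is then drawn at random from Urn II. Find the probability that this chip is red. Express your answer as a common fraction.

Condition on how many of the transferred chips are red (from Urn I: 8 red of 15; then Urn II has 13 total).
  0 red: C(8,0)C(7,3)/C(15,3) = 1/13; then P = 7/13
  1 red: C(8,1)C(7,2)/C(15,3) = 24/65; then P = 8/13
  2 red: C(8,2)C(7,1)/C(15,3) = 28/65; then P = 9/13
  3 red: C(8,3)C(7,0)/C(15,3) = 8/65; then P = 10/13
P(red from Urn II) = 43/65 ≈ 0.6615.

43/65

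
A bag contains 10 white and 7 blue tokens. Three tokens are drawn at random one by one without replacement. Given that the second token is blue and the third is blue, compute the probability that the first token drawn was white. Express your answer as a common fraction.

P(first=white and the second token is blue and the third is blue) = (10/17)·(7/16)·(6/15) = 7/68.
P(E) = Σ over first color = 7/68 + 7/136 = 21/136.
By Bayes, P(first=white | E) = 7/68 / 21/136 = 2/3 ≈ 0.6667.

2/3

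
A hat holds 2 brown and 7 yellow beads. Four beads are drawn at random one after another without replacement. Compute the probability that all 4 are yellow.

Multiply the conditional probability of each draw in order, without replacement, so each draw removes one from its color and from the total.
P = (7/9) · (6/8) · (5/7) · (4/6) = 5/18 ≈ 0.2778.

5/18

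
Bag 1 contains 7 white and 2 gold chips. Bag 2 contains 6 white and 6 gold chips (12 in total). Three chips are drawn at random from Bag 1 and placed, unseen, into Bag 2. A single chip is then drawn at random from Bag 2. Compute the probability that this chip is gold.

4/9

Condition on how many of the transferred chips are gold (from Bag 1: 2 gold of 9; then Bag 2 has 15 total).
  0 gold: C(2,0)C(7,3)/C(9,3) = 5/12; then P = 6/15
  1 gold: C(2,1)C(7,2)/C(9,3) = 1/2; then P = 7/15
  2 gold: C(2,2)C(7,1)/C(9,3) = 1/12; then P = 8/15
P(gold from Bag 2) = 4/9 ≈ 0.4444.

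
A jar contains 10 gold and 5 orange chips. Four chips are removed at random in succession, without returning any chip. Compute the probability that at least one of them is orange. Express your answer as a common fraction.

11/13

Use the complement: P(at least one orange) = 1 − P(no orange).
P(none) = C(10,4)/C(15,4) = 210/1365.
So P = 1 − 210/1365 = 11/13 ≈ 0.8462.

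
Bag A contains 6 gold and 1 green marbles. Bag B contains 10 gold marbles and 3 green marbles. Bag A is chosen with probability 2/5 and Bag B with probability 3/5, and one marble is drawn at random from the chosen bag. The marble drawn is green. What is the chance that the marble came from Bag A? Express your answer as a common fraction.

26/89

P(green | Bag A) = 1/7; P(green | Bag B) = 3/13.
P(green) = 2/5·1/7 + 3/5·3/13 = 89/455.
By Bayes' rule, P(Bag A | green) = 2/35 / 89/455 = 26/89 ≈ 0.2921.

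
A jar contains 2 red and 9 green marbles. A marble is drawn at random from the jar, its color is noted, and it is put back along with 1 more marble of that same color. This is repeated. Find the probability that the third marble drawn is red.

Sum over the four possibilities for the first two draws (red/not-red each), tracking how the red count and total change by +1 per draw.
P(third is red) = 2/11 ≈ 0.1818. (In a Pólya urn every draw has the same marginal probability 2/11.)

2/11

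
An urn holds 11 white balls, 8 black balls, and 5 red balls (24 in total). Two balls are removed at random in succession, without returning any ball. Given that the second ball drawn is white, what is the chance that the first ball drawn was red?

5/23

P(first=red and the second ball drawn is white) = (5/24)·(11/23) = 55/552.
P(the second ball drawn is white) = Σ over first color = 55/276 + 11/69 + 55/552 = 11/24.
By Bayes, P(first=red | the second ball drawn is white) = 55/552 / 11/24 = 5/23 ≈ 0.2174.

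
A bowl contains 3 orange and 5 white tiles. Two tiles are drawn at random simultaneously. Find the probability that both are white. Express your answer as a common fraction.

5/14

Unordered draws without replacement: count favorable combinations over C(8,2).
Favorable = C(3,0) · C(5,2) = 10; total = C(8,2) = 28.
P = 10/28 = 5/14 ≈ 0.3571.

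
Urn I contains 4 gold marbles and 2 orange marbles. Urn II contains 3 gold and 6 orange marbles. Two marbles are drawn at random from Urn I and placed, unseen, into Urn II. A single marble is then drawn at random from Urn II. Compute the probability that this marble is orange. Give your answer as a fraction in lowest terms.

Condition on how many of the transferred marbles are orange (from Urn I: 2 orange of 6; then Urn II has 11 total).
  0 orange: C(2,0)C(4,2)/C(6,2) = 2/5; then P = 6/11
  1 orange: C(2,1)C(4,1)/C(6,2) = 8/15; then P = 7/11
  2 orange: C(2,2)C(4,0)/C(6,2) = 1/15; then P = 8/11
P(orange from Urn II) = 20/33 ≈ 0.6061.

20/33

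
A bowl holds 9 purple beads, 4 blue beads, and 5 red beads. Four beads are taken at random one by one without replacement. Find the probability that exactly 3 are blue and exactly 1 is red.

Unordered draws without replacement: count favorable combinations over C(18,4).
Favorable = C(9,0) · C(4,3) · C(5,1) = 20; total = C(18,4) = 3060.
P = 20/3060 = 1/153 ≈ 0.0065.

1/153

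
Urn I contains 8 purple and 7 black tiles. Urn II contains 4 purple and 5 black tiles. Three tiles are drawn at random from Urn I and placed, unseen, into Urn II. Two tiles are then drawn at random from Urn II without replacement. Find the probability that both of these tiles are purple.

Condition on how many of the transferred tiles are purple (from Urn I: 8 purple of 15; then Urn II has 12 total).
  0 purple: C(8,0)C(7,3)/C(15,3) = 1/13; then P = C(4,2)/C(12,2) = 1/11
  1 purple: C(8,1)C(7,2)/C(15,3) = 24/65; then P = C(5,2)/C(12,2) = 5/33
  2 purple: C(8,2)C(7,1)/C(15,3) = 28/65; then P = C(6,2)/C(12,2) = 5/22
  3 purple: C(8,3)C(7,0)/C(15,3) = 8/65; then P = C(7,2)/C(12,2) = 7/22
P(both purple) = 1/5 ≈ 0.2000.

1/5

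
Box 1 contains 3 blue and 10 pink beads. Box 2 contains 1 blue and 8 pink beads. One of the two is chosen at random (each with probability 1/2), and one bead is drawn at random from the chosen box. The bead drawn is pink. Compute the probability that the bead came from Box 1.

45/97

P(pink | Box 1) = 10/13; P(pink | Box 2) = 8/9.
P(pink) = 1/2·10/13 + 1/2·8/9 = 97/117.
By Bayes' rule, P(Box 1 | pink) = 5/13 / 97/117 = 45/97 ≈ 0.4639.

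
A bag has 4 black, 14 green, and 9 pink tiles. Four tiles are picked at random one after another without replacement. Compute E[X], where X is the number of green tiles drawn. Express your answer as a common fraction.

By linearity of expectation, E[X] = Σ P(draw i is green); by symmetry each draw (even without replacement) has P(green) = 14/27.
E[X] = 4 · 14/27 = 56/27 ≈ 2.0741.

56/27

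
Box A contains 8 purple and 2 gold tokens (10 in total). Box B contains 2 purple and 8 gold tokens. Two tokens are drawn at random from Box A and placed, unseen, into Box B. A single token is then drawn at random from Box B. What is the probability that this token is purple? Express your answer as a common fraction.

3/10

Condition on how many of the transferred tokens are purple (from Box A: 8 purple of 10; then Box B has 12 total).
  0 purple: C(8,0)C(2,2)/C(10,2) = 1/45; then P = 2/12
  1 purple: C(8,1)C(2,1)/C(10,2) = 16/45; then P = 3/12
  2 purple: C(8,2)C(2,0)/C(10,2) = 28/45; then P = 4/12
P(purple from Box B) = 3/10 ≈ 0.3000.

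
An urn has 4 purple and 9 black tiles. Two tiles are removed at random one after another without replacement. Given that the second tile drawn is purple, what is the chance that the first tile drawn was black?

3/4

P(first=black and the second tile drawn is purple) = (9/13)·(4/12) = 3/13.
P(the second tile drawn is purple) = Σ over first color = 1/13 + 3/13 = 4/13.
By Bayes, P(first=black | the second tile drawn is purple) = 3/13 / 4/13 = 3/4 ≈ 0.7500.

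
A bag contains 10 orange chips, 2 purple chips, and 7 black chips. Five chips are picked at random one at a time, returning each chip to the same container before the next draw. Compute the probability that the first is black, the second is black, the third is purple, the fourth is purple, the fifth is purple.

392/2476099

Multiply the conditional probability of each draw in order, with replacement (the composition resets each draw).
P = (7/19) · (7/19) · (2/19) · (2/19) · (2/19) = 392/2476099 ≈ 0.0002.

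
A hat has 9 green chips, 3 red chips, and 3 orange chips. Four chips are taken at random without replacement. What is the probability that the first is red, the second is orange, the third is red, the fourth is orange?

Multiply the conditional probability of each draw in order, without replacement, so each draw removes one from its color and from the total.
P = (3/15) · (3/14) · (2/13) · (2/12) = 1/910 ≈ 0.0011.

1/910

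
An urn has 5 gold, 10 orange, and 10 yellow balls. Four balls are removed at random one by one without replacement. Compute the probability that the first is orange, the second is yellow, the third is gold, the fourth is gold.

5/759

Multiply the conditional probability of each draw in order, without replacement, so each draw removes one from its color and from the total.
P = (10/25) · (10/24) · (5/23) · (4/22) = 5/759 ≈ 0.0066.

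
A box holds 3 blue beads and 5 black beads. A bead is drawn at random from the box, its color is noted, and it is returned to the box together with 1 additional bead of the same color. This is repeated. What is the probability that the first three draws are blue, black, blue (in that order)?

1/12

Track the composition after each reinforcement of +1.
P = (3/8) · (5/9) · (4/10) = 1/12 ≈ 0.0833.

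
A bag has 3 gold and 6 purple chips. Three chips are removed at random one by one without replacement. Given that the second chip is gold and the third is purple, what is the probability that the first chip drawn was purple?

P(first=purple and the second chip is gold and the third is purple) = (6/9)·(3/8)·(5/7) = 5/28.
P(E) = Σ over first color = 1/14 + 5/28 = 1/4.
By Bayes, P(first=purple | E) = 5/28 / 1/4 = 5/7 ≈ 0.7143.

5/7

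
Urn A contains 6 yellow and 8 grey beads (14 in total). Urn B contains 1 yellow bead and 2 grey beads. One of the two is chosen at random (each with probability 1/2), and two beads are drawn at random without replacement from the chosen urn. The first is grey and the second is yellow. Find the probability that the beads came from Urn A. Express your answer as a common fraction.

P(E | Urn A) = 24/91; P(E | Urn B) = 1/3.
P(E) = 1/2·24/91 + 1/2·1/3 = 163/546.
By Bayes' rule, P(Urn A | E) = 12/91 / 163/546 = 72/163 ≈ 0.4417.

72/163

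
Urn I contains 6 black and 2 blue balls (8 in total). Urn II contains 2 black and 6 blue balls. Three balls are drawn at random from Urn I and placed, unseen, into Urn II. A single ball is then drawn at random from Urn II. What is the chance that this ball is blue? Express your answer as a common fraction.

27/44

Condition on how many of the transferred balls are blue (from Urn I: 2 blue of 8; then Urn II has 11 total).
  0 blue: C(2,0)C(6,3)/C(8,3) = 5/14; then P = 6/11
  1 blue: C(2,1)C(6,2)/C(8,3) = 15/28; then P = 7/11
  2 blue: C(2,2)C(6,1)/C(8,3) = 3/28; then P = 8/11
P(blue from Urn II) = 27/44 ≈ 0.6136.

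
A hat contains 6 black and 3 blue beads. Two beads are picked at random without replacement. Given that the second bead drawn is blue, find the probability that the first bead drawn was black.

P(first=black and the second bead drawn is blue) = (6/9)·(3/8) = 1/4.
P(the second bead drawn is blue) = Σ over first color = 1/4 + 1/12 = 1/3.
By Bayes, P(first=black | the second bead drawn is blue) = 1/4 / 1/3 = 3/4 ≈ 0.7500.

3/4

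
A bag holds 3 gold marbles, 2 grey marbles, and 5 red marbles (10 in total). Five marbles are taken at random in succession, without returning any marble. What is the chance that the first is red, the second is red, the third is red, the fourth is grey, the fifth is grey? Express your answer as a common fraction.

Multiply the conditional probability of each draw in order, without replacement, so each draw removes one from its color and from the total.
P = (5/10) · (4/9) · (3/8) · (2/7) · (1/6) = 1/252 ≈ 0.0040.

1/252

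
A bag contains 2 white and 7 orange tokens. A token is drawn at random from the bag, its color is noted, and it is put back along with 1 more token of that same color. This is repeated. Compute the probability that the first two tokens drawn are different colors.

14/45

Either white then orange, or orange then white; after the first draw the total is 10.
P = (2/9)·(7/10) + (7/9)·(2/10) = 14/45 ≈ 0.3111.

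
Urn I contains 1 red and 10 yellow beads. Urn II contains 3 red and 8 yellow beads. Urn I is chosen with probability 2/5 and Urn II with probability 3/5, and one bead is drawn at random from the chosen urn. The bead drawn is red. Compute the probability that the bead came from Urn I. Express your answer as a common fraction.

P(red | Urn I) = 1/11; P(red | Urn II) = 3/11.
P(red) = 2/5·1/11 + 3/5·3/11 = 1/5.
By Bayes' rule, P(Urn I | red) = 2/55 / 1/5 = 2/11 ≈ 0.1818.

2/11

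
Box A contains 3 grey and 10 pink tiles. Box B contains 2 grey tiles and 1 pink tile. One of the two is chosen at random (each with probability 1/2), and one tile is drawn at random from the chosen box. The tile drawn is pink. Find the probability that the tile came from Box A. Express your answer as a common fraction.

P(pink | Box A) = 10/13; P(pink | Box B) = 1/3.
P(pink) = 1/2·10/13 + 1/2·1/3 = 43/78.
By Bayes' rule, P(Box A | pink) = 5/13 / 43/78 = 30/43 ≈ 0.6977.

30/43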